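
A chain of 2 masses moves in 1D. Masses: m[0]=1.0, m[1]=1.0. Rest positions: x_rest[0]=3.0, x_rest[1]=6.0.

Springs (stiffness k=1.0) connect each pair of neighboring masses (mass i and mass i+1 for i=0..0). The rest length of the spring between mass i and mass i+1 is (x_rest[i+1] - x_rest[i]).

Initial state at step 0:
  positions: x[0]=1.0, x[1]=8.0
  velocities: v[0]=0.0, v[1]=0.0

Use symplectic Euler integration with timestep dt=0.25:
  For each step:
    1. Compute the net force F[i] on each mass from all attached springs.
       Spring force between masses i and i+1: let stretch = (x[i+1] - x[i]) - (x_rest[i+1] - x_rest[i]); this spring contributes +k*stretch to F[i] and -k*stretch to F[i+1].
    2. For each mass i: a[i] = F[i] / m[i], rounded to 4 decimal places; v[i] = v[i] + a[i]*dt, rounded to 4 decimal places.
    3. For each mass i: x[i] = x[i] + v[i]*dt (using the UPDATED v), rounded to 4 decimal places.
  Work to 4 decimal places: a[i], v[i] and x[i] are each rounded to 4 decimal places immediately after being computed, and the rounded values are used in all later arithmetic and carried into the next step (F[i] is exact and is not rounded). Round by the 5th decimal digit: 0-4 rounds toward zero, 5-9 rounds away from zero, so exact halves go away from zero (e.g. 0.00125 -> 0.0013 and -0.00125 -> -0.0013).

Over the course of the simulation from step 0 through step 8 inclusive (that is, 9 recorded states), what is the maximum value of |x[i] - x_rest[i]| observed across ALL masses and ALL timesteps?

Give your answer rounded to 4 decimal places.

Answer: 2.0175

Derivation:
Step 0: x=[1.0000 8.0000] v=[0.0000 0.0000]
Step 1: x=[1.2500 7.7500] v=[1.0000 -1.0000]
Step 2: x=[1.7188 7.2813] v=[1.8750 -1.8750]
Step 3: x=[2.3477 6.6524] v=[2.5156 -2.5156]
Step 4: x=[3.0582 5.9420] v=[2.8418 -2.8418]
Step 5: x=[3.7614 5.2388] v=[2.8128 -2.8128]
Step 6: x=[4.3695 4.6308] v=[2.4322 -2.4322]
Step 7: x=[4.8064 4.1939] v=[1.7475 -1.7475]
Step 8: x=[5.0175 3.9828] v=[0.8444 -0.8444]
Max displacement = 2.0175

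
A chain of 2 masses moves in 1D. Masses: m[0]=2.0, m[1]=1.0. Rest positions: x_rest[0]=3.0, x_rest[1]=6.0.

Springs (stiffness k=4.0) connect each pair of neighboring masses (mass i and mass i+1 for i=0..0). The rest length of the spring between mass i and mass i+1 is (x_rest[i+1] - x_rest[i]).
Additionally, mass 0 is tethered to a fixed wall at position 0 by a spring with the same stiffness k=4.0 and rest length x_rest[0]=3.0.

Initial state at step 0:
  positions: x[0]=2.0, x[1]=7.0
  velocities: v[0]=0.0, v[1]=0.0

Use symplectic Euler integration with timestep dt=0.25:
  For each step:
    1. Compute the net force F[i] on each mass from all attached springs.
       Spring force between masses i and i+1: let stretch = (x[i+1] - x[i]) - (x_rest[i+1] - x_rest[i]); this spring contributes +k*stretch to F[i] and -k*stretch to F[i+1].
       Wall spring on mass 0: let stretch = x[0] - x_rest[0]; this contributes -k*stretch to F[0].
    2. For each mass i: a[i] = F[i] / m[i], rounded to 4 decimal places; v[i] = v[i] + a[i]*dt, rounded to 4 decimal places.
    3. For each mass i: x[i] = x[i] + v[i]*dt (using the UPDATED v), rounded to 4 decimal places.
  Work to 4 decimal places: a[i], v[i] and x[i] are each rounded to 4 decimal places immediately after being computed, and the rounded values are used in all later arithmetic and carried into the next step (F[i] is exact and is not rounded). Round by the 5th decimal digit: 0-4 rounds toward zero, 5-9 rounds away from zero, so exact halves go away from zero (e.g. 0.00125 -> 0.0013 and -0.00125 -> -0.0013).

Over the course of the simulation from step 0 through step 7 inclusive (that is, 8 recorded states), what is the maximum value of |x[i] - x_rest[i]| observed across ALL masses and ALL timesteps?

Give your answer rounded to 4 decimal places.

Answer: 1.3349

Derivation:
Step 0: x=[2.0000 7.0000] v=[0.0000 0.0000]
Step 1: x=[2.3750 6.5000] v=[1.5000 -2.0000]
Step 2: x=[2.9688 5.7188] v=[2.3750 -3.1250]
Step 3: x=[3.5352 5.0001] v=[2.2656 -2.8750]
Step 4: x=[3.8428 4.6651] v=[1.2305 -1.3399]
Step 5: x=[3.7729 4.8746] v=[-0.2798 0.8378]
Step 6: x=[3.3691 5.5586] v=[-1.6154 2.7361]
Step 7: x=[2.8178 6.4453] v=[-2.2052 3.5466]
Max displacement = 1.3349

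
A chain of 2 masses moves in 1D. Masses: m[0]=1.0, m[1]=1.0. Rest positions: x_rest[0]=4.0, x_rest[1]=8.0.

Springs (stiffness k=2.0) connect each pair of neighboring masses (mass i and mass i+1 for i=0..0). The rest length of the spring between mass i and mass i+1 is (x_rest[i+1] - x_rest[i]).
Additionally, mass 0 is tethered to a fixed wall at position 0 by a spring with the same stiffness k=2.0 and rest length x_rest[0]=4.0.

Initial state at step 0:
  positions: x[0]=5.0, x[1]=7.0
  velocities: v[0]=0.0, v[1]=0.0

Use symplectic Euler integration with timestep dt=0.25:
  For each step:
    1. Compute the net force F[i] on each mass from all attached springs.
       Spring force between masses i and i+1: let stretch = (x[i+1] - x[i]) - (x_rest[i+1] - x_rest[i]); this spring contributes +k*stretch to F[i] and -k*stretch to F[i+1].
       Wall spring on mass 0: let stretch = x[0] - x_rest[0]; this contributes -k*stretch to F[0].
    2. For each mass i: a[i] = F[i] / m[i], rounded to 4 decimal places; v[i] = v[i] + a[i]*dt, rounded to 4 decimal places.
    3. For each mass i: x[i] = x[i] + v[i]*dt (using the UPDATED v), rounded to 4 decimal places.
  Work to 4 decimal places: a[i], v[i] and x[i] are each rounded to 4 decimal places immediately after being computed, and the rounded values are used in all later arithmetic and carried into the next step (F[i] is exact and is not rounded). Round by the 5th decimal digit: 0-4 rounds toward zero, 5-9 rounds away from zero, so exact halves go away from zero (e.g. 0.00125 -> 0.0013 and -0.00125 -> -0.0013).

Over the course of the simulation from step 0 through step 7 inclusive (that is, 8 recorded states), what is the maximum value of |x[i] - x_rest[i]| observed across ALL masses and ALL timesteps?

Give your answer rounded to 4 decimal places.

Step 0: x=[5.0000 7.0000] v=[0.0000 0.0000]
Step 1: x=[4.6250 7.2500] v=[-1.5000 1.0000]
Step 2: x=[4.0000 7.6719] v=[-2.5000 1.6875]
Step 3: x=[3.3340 8.1348] v=[-2.6641 1.8516]
Step 4: x=[2.8513 8.4976] v=[-1.9307 1.4512]
Step 5: x=[2.7180 8.6546] v=[-0.5332 0.6281]
Step 6: x=[2.9870 8.5696] v=[1.0761 -0.3402]
Step 7: x=[3.5805 8.2867] v=[2.3739 -1.1315]
Max displacement = 1.2820

Answer: 1.2820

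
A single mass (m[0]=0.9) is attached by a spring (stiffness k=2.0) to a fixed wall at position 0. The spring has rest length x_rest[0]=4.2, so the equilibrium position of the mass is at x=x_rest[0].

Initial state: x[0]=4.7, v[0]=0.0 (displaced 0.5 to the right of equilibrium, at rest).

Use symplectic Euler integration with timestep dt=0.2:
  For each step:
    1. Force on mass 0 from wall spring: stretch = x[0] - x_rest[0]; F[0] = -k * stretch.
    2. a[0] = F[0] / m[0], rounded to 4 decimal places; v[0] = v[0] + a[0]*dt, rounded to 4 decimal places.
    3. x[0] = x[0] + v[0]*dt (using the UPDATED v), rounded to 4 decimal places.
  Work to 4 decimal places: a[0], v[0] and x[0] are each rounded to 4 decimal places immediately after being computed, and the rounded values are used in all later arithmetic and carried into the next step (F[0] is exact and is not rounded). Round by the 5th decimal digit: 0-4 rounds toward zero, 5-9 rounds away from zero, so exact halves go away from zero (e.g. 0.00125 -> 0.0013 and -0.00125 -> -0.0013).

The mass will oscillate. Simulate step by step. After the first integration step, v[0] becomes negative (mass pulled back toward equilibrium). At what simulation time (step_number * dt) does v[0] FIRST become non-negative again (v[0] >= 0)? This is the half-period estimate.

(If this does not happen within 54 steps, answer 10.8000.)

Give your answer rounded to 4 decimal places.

Step 0: x=[4.7000] v=[0.0000]
Step 1: x=[4.6556] v=[-0.2222]
Step 2: x=[4.5707] v=[-0.4247]
Step 3: x=[4.4528] v=[-0.5895]
Step 4: x=[4.3124] v=[-0.7019]
Step 5: x=[4.1620] v=[-0.7519]
Step 6: x=[4.0150] v=[-0.7350]
Step 7: x=[3.8844] v=[-0.6528]
Step 8: x=[3.7819] v=[-0.5125]
Step 9: x=[3.7166] v=[-0.3267]
Step 10: x=[3.6942] v=[-0.1119]
Step 11: x=[3.7168] v=[0.1129]
First v>=0 after going negative at step 11, time=2.2000

Answer: 2.2000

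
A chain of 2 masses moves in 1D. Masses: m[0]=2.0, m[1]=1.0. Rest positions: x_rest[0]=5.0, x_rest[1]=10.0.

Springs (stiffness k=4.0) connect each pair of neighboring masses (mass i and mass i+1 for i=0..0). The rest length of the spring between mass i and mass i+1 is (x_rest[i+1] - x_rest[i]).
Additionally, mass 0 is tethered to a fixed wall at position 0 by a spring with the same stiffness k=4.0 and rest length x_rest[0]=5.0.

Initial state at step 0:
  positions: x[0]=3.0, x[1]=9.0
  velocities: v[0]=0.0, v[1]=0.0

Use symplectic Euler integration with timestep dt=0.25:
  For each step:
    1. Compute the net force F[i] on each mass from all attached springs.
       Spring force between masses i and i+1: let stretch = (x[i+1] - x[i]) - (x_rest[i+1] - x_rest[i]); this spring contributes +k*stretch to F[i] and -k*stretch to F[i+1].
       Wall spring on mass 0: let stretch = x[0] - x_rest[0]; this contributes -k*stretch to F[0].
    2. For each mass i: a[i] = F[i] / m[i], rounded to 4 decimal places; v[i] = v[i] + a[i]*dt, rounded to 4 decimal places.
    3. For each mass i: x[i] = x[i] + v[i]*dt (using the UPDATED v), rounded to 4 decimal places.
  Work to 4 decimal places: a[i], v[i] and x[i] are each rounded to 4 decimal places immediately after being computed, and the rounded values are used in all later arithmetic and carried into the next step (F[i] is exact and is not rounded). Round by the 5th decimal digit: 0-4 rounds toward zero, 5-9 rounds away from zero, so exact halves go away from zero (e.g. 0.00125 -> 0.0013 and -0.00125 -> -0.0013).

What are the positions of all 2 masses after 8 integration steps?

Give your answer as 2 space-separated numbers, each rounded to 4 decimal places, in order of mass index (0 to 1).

Answer: 5.3635 12.0811

Derivation:
Step 0: x=[3.0000 9.0000] v=[0.0000 0.0000]
Step 1: x=[3.3750 8.7500] v=[1.5000 -1.0000]
Step 2: x=[4.0000 8.4063] v=[2.5000 -1.3750]
Step 3: x=[4.6758 8.2110] v=[2.7032 -0.7813]
Step 4: x=[5.2090 8.3819] v=[2.1329 0.6835]
Step 5: x=[5.4877 9.0096] v=[1.1149 2.5106]
Step 6: x=[5.5207 10.0068] v=[0.1320 3.9887]
Step 7: x=[5.4244 11.1325] v=[-0.3853 4.5026]
Step 8: x=[5.3635 12.0811] v=[-0.2435 3.7945]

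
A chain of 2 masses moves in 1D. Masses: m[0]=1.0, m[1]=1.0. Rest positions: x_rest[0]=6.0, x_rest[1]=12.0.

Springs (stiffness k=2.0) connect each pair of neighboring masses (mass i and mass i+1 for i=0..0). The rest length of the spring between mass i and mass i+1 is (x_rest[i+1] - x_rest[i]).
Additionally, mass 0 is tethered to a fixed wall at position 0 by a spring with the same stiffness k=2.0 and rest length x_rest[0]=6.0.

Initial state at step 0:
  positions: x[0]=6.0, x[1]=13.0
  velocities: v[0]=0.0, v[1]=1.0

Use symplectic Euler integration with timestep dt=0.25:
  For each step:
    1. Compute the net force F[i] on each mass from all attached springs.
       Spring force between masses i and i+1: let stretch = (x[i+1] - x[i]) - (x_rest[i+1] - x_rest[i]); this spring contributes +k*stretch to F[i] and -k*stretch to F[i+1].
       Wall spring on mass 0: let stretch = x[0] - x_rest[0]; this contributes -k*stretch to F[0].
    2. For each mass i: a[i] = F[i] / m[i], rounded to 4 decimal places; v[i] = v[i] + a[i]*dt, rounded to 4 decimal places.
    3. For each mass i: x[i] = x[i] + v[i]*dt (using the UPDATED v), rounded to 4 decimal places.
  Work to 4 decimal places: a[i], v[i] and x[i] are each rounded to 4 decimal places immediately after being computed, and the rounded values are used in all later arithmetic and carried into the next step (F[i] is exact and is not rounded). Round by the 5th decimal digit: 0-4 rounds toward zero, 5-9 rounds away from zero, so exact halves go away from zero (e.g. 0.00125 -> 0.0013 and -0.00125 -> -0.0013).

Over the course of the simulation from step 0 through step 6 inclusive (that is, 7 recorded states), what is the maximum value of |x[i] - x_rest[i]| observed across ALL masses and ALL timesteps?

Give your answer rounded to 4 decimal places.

Step 0: x=[6.0000 13.0000] v=[0.0000 1.0000]
Step 1: x=[6.1250 13.1250] v=[0.5000 0.5000]
Step 2: x=[6.3594 13.1250] v=[0.9375 0.0000]
Step 3: x=[6.6446 13.0293] v=[1.1406 -0.3828]
Step 4: x=[6.8973 12.8855] v=[1.0107 -0.5752]
Step 5: x=[7.0364 12.7432] v=[0.5562 -0.5693]
Step 6: x=[7.0093 12.6375] v=[-0.1086 -0.4227]
Max displacement = 1.1250

Answer: 1.1250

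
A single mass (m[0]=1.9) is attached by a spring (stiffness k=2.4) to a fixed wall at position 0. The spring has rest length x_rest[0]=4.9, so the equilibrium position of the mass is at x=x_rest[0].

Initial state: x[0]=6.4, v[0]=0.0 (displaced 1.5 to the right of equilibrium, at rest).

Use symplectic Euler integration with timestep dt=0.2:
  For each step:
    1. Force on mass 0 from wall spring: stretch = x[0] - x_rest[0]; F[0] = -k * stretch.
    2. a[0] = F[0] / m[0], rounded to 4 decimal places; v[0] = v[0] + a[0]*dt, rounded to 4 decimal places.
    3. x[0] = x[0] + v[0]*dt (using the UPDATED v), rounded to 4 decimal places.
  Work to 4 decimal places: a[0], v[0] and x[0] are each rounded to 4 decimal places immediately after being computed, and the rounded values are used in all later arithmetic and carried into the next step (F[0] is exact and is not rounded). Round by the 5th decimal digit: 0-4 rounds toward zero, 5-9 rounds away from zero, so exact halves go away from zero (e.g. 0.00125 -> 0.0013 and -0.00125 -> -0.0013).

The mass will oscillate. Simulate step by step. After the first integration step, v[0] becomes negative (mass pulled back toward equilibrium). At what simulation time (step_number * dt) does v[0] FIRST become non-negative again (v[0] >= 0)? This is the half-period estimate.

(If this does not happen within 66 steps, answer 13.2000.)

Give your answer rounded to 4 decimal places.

Step 0: x=[6.4000] v=[0.0000]
Step 1: x=[6.3242] v=[-0.3789]
Step 2: x=[6.1765] v=[-0.7387]
Step 3: x=[5.9643] v=[-1.0612]
Step 4: x=[5.6983] v=[-1.3301]
Step 5: x=[5.3919] v=[-1.5318]
Step 6: x=[5.0607] v=[-1.6561]
Step 7: x=[4.7214] v=[-1.6967]
Step 8: x=[4.3911] v=[-1.6516]
Step 9: x=[4.0865] v=[-1.5230]
Step 10: x=[3.8230] v=[-1.3175]
Step 11: x=[3.6139] v=[-1.0454]
Step 12: x=[3.4698] v=[-0.7205]
Step 13: x=[3.3980] v=[-0.3592]
Step 14: x=[3.4021] v=[0.0203]
First v>=0 after going negative at step 14, time=2.8000

Answer: 2.8000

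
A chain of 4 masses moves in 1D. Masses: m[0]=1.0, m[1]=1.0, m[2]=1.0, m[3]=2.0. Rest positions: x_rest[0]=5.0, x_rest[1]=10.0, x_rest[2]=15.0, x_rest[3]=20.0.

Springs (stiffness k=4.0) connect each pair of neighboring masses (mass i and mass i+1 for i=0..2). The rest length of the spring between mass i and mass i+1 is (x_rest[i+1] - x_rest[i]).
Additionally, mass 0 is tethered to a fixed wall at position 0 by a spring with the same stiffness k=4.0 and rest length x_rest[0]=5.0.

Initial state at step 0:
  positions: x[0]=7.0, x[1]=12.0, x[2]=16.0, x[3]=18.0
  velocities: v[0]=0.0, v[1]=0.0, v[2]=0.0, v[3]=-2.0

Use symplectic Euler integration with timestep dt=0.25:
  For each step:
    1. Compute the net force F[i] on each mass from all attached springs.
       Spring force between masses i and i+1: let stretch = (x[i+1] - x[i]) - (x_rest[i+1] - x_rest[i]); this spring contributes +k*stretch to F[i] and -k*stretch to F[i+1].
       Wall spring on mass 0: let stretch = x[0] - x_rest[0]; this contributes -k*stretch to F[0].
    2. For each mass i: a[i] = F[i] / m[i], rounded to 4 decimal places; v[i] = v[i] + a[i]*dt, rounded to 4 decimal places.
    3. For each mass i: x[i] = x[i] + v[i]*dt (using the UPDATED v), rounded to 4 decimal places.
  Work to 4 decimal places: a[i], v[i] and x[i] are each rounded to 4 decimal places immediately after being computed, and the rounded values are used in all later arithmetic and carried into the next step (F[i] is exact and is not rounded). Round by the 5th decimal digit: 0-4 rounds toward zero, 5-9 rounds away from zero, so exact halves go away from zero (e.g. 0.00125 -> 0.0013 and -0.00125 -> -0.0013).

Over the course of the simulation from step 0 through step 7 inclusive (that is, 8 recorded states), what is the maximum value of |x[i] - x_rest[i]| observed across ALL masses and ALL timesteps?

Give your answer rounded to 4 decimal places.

Step 0: x=[7.0000 12.0000 16.0000 18.0000] v=[0.0000 0.0000 0.0000 -2.0000]
Step 1: x=[6.5000 11.7500 15.5000 17.8750] v=[-2.0000 -1.0000 -2.0000 -0.5000]
Step 2: x=[5.6875 11.1250 14.6563 18.0781] v=[-3.2500 -2.5000 -3.3750 0.8125]
Step 3: x=[4.8125 10.0235 13.7852 18.4785] v=[-3.5000 -4.4062 -3.4845 1.6016]
Step 4: x=[4.0371 8.5596 13.1470 18.9173] v=[-3.1015 -5.8555 -2.5529 1.7550]
Step 5: x=[3.3831 7.1120 12.8045 19.2598] v=[-2.6161 -5.7906 -1.3700 1.3699]
Step 6: x=[2.8155 6.1553 12.6527 19.4204] v=[-2.2703 -3.8270 -0.6072 0.6423]
Step 7: x=[2.3790 5.9880 12.5685 19.3600] v=[-1.7460 -0.6694 -0.3369 -0.2416]
Max displacement = 4.0120

Answer: 4.0120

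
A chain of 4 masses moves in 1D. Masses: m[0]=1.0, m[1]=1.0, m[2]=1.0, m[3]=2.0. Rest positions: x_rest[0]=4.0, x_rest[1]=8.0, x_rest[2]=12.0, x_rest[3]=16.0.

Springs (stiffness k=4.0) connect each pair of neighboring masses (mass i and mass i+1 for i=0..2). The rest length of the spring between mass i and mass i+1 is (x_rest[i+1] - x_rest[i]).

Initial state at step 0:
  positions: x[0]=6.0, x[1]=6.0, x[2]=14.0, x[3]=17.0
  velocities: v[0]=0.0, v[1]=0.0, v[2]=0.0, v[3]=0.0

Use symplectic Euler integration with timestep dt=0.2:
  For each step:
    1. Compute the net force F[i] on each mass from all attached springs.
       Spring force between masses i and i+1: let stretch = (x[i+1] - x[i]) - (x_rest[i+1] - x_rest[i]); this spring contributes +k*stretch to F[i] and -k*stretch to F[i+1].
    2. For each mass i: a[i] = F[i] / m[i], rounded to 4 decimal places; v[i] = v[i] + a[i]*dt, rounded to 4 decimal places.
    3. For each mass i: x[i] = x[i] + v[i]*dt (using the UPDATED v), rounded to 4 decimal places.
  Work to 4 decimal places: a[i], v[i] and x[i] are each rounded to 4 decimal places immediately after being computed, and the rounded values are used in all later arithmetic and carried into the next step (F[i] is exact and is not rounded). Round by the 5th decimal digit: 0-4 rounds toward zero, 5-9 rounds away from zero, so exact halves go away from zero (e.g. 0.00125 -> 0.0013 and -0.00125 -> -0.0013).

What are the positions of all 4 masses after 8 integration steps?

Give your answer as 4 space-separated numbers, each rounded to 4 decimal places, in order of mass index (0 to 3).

Answer: 5.9090 6.6927 14.9155 16.2414

Derivation:
Step 0: x=[6.0000 6.0000 14.0000 17.0000] v=[0.0000 0.0000 0.0000 0.0000]
Step 1: x=[5.3600 7.2800 13.2000 17.0800] v=[-3.2000 6.4000 -4.0000 0.4000]
Step 2: x=[4.3872 9.2000 12.0736 17.1696] v=[-4.8640 9.6000 -5.6320 0.4480]
Step 3: x=[3.5444 10.8097 11.3028 17.1715] v=[-4.2138 8.0486 -3.8541 0.0096]
Step 4: x=[3.2241 11.3359 11.3921 17.0239] v=[-1.6016 2.6308 0.4464 -0.7379]
Step 5: x=[3.5617 10.5732 12.3735 16.7458] v=[1.6878 -3.8137 4.9069 -1.3906]
Step 6: x=[4.3811 8.9767 13.7664 16.4379] v=[4.0970 -7.9827 6.9645 -1.5395]
Step 7: x=[5.2958 7.4112 14.8204 16.2363] v=[4.5735 -7.8274 5.2699 -1.0081]
Step 8: x=[5.9090 6.6927 14.9155 16.2414] v=[3.0658 -3.5924 0.4753 0.0255]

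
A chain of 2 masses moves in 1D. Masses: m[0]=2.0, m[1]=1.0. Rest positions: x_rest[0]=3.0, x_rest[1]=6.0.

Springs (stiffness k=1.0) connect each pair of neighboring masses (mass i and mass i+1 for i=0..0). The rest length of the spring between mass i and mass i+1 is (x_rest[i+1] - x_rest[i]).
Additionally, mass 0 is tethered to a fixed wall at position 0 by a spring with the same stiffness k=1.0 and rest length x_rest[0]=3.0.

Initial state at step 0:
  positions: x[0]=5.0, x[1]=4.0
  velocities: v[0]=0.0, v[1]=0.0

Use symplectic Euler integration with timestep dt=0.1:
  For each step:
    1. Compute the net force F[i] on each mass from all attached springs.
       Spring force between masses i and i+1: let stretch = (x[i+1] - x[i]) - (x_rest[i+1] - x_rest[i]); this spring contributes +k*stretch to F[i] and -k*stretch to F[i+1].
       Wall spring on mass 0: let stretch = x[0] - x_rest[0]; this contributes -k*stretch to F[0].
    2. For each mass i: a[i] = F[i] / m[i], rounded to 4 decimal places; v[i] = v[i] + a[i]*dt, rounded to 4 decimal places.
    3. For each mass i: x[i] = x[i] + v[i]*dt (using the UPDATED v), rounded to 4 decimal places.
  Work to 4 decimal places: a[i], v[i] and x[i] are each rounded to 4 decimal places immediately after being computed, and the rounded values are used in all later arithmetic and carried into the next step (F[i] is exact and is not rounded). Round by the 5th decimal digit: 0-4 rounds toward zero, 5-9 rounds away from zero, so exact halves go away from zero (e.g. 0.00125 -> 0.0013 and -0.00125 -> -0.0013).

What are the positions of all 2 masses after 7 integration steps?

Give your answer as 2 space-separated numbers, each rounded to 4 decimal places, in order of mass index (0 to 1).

Step 0: x=[5.0000 4.0000] v=[0.0000 0.0000]
Step 1: x=[4.9700 4.0400] v=[-0.3000 0.4000]
Step 2: x=[4.9105 4.1193] v=[-0.5950 0.7930]
Step 3: x=[4.8225 4.2365] v=[-0.8801 1.1721]
Step 4: x=[4.7075 4.3896] v=[-1.1505 1.5307]
Step 5: x=[4.5673 4.5759] v=[-1.4018 1.8625]
Step 6: x=[4.4043 4.7921] v=[-1.6297 2.1616]
Step 7: x=[4.2213 5.0344] v=[-1.8305 2.4228]

Answer: 4.2213 5.0344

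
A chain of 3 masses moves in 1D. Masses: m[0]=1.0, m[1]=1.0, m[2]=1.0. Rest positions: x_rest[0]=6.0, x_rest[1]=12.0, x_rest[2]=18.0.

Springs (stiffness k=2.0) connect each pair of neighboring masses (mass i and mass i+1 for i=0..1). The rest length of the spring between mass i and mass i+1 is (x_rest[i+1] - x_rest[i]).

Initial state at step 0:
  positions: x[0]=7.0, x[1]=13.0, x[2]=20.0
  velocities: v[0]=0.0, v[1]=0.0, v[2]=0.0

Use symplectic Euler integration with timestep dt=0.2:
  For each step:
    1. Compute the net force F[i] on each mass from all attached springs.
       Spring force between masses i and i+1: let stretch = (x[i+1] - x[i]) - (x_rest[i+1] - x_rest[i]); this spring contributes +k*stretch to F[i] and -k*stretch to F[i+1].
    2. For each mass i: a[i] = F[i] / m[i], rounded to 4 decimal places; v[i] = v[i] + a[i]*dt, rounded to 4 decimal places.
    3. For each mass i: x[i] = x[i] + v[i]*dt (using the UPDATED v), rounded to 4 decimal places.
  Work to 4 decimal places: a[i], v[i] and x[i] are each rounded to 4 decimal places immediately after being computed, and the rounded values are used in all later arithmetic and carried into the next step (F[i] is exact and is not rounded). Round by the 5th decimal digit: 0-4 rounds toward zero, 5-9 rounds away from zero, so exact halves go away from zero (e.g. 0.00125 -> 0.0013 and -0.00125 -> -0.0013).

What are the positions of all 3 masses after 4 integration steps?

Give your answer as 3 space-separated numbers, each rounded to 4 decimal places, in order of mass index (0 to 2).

Step 0: x=[7.0000 13.0000 20.0000] v=[0.0000 0.0000 0.0000]
Step 1: x=[7.0000 13.0800 19.9200] v=[0.0000 0.4000 -0.4000]
Step 2: x=[7.0064 13.2208 19.7728] v=[0.0320 0.7040 -0.7360]
Step 3: x=[7.0300 13.3886 19.5814] v=[0.1178 0.8390 -0.9568]
Step 4: x=[7.0822 13.5431 19.3746] v=[0.2612 0.7727 -1.0339]

Answer: 7.0822 13.5431 19.3746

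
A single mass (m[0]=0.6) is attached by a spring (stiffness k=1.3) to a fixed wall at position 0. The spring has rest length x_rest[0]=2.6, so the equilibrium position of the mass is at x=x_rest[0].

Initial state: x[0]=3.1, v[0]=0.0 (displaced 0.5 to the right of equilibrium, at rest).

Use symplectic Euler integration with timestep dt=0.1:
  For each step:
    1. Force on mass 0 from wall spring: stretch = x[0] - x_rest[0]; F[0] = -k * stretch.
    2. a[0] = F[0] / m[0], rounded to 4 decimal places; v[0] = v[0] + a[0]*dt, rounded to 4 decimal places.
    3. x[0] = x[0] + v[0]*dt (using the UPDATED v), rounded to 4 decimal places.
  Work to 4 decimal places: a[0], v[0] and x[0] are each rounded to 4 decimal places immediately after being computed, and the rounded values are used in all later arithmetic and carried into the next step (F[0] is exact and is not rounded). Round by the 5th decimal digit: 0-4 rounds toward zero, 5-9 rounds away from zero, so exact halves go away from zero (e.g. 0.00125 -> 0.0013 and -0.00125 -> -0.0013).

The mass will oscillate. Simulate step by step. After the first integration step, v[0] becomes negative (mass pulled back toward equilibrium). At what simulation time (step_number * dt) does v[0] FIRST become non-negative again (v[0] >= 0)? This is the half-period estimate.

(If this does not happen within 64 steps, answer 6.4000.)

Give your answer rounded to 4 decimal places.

Step 0: x=[3.1000] v=[0.0000]
Step 1: x=[3.0892] v=[-0.1083]
Step 2: x=[3.0678] v=[-0.2143]
Step 3: x=[3.0362] v=[-0.3157]
Step 4: x=[2.9952] v=[-0.4102]
Step 5: x=[2.9456] v=[-0.4958]
Step 6: x=[2.8885] v=[-0.5707]
Step 7: x=[2.8252] v=[-0.6332]
Step 8: x=[2.7570] v=[-0.6820]
Step 9: x=[2.6854] v=[-0.7160]
Step 10: x=[2.6120] v=[-0.7345]
Step 11: x=[2.5383] v=[-0.7371]
Step 12: x=[2.4659] v=[-0.7237]
Step 13: x=[2.3964] v=[-0.6946]
Step 14: x=[2.3314] v=[-0.6505]
Step 15: x=[2.2722] v=[-0.5923]
Step 16: x=[2.2201] v=[-0.5213]
Step 17: x=[2.1762] v=[-0.4390]
Step 18: x=[2.1415] v=[-0.3472]
Step 19: x=[2.1167] v=[-0.2479]
Step 20: x=[2.1024] v=[-0.1432]
Step 21: x=[2.0989] v=[-0.0354]
Step 22: x=[2.1062] v=[0.0732]
First v>=0 after going negative at step 22, time=2.2000

Answer: 2.2000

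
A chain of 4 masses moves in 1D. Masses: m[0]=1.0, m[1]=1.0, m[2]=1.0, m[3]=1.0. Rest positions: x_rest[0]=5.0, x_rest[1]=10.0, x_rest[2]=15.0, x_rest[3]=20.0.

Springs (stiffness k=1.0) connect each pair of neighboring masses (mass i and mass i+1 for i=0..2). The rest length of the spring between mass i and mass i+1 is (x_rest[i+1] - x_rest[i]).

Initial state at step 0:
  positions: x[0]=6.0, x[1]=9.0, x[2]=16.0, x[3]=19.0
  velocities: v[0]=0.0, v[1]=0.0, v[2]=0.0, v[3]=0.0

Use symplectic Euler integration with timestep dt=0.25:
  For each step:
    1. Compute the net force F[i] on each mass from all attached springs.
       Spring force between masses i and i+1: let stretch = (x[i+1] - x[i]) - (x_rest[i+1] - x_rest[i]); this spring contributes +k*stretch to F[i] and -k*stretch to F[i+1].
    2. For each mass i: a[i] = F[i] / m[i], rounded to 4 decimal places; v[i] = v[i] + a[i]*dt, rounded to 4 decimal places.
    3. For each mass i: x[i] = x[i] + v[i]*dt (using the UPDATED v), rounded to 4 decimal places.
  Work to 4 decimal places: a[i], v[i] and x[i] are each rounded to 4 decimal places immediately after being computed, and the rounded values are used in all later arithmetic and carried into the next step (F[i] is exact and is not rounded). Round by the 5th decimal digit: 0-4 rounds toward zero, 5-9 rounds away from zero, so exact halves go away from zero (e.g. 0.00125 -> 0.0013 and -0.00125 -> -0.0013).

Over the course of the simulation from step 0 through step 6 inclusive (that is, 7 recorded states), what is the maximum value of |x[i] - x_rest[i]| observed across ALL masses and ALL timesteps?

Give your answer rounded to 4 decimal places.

Answer: 1.2995

Derivation:
Step 0: x=[6.0000 9.0000 16.0000 19.0000] v=[0.0000 0.0000 0.0000 0.0000]
Step 1: x=[5.8750 9.2500 15.7500 19.1250] v=[-0.5000 1.0000 -1.0000 0.5000]
Step 2: x=[5.6484 9.6953 15.3047 19.3516] v=[-0.9063 1.7813 -1.7813 0.9063]
Step 3: x=[5.3623 10.2383 14.7617 19.6378] v=[-1.1446 2.1719 -2.1719 1.1446]
Step 4: x=[5.0684 10.7593 14.2408 19.9317] v=[-1.1756 2.0838 -2.0837 1.1756]
Step 5: x=[4.8177 11.1422 13.8580 20.1824] v=[-1.0029 1.5315 -1.5314 1.0029]
Step 6: x=[4.6498 11.2995 13.7007 20.3504] v=[-0.6718 0.6293 -0.6293 0.6718]
Max displacement = 1.2995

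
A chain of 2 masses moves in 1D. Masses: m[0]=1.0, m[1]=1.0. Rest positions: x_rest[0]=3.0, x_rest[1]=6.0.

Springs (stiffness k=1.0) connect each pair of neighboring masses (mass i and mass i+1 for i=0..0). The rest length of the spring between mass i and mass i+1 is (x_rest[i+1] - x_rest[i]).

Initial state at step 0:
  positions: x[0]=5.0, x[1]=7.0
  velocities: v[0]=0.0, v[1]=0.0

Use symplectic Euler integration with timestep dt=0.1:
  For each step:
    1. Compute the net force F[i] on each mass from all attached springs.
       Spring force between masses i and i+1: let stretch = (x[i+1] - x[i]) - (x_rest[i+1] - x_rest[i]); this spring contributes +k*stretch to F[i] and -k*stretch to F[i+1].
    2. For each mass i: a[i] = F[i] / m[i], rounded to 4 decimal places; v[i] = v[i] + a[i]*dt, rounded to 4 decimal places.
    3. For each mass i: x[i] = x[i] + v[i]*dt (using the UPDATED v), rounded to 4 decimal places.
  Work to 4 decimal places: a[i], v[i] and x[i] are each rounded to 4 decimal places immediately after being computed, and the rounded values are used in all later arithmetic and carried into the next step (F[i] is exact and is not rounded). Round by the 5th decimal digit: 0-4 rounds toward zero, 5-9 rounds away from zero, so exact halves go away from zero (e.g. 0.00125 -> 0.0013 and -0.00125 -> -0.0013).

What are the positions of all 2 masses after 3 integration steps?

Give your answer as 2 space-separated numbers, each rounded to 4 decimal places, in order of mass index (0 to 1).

Step 0: x=[5.0000 7.0000] v=[0.0000 0.0000]
Step 1: x=[4.9900 7.0100] v=[-0.1000 0.1000]
Step 2: x=[4.9702 7.0298] v=[-0.1980 0.1980]
Step 3: x=[4.9410 7.0590] v=[-0.2920 0.2920]

Answer: 4.9410 7.0590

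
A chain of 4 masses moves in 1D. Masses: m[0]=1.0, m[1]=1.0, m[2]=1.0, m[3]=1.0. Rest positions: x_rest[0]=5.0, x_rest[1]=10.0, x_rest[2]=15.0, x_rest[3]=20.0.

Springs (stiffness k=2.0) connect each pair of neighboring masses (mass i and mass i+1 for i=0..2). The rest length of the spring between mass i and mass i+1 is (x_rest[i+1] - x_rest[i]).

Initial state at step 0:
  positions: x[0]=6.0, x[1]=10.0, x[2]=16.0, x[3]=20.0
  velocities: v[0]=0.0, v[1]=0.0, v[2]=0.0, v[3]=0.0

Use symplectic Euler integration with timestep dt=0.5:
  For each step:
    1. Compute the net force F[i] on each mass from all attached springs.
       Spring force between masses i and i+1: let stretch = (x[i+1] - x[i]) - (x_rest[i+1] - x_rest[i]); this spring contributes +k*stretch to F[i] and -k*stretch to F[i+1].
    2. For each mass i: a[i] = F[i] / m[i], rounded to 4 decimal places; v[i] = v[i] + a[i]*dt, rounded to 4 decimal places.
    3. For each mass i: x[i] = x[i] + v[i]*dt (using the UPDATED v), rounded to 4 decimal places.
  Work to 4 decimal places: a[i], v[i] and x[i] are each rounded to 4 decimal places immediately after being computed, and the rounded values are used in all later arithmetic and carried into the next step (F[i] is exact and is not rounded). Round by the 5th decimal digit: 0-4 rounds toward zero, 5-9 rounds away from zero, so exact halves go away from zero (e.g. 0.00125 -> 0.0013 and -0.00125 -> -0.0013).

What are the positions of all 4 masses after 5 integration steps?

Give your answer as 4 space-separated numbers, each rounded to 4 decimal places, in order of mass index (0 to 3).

Answer: 5.2500 10.3750 15.6250 20.7500

Derivation:
Step 0: x=[6.0000 10.0000 16.0000 20.0000] v=[0.0000 0.0000 0.0000 0.0000]
Step 1: x=[5.5000 11.0000 15.0000 20.5000] v=[-1.0000 2.0000 -2.0000 1.0000]
Step 2: x=[5.2500 11.2500 14.7500 20.7500] v=[-0.5000 0.5000 -0.5000 0.5000]
Step 3: x=[5.5000 10.2500 15.7500 20.5000] v=[0.5000 -2.0000 2.0000 -0.5000]
Step 4: x=[5.6250 9.6250 16.3750 20.3750] v=[0.2500 -1.2500 1.2500 -0.2500]
Step 5: x=[5.2500 10.3750 15.6250 20.7500] v=[-0.7500 1.5000 -1.5000 0.7500]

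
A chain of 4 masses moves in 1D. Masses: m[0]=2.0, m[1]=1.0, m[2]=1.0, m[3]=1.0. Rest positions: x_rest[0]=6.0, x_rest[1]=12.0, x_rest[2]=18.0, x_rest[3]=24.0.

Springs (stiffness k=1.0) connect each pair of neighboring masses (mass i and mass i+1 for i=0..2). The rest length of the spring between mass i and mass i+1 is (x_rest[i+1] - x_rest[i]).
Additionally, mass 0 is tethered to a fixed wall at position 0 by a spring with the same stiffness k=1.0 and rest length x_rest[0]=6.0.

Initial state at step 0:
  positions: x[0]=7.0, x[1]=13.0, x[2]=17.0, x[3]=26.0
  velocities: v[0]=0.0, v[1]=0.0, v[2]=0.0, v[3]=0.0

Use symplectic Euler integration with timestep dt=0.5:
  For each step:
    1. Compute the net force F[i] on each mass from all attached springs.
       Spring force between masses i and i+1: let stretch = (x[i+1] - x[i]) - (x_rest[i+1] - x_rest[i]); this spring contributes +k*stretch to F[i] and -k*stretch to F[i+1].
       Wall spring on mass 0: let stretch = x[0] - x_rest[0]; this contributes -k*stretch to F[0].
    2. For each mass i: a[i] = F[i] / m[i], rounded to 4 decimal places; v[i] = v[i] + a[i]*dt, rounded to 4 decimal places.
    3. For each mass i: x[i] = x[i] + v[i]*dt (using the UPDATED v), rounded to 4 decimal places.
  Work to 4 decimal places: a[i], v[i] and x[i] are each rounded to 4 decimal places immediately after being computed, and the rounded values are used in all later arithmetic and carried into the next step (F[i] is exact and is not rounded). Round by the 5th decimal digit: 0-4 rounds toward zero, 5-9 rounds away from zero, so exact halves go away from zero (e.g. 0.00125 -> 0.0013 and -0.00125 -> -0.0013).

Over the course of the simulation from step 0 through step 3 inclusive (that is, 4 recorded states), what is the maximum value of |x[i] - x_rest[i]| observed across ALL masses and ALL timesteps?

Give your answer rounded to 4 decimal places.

Answer: 2.5391

Derivation:
Step 0: x=[7.0000 13.0000 17.0000 26.0000] v=[0.0000 0.0000 0.0000 0.0000]
Step 1: x=[6.8750 12.5000 18.2500 25.2500] v=[-0.2500 -1.0000 2.5000 -1.5000]
Step 2: x=[6.5938 12.0313 19.8125 24.2500] v=[-0.5625 -0.9375 3.1250 -2.0000]
Step 3: x=[6.1680 12.1485 20.5391 23.6406] v=[-0.8516 0.2344 1.4532 -1.2188]
Max displacement = 2.5391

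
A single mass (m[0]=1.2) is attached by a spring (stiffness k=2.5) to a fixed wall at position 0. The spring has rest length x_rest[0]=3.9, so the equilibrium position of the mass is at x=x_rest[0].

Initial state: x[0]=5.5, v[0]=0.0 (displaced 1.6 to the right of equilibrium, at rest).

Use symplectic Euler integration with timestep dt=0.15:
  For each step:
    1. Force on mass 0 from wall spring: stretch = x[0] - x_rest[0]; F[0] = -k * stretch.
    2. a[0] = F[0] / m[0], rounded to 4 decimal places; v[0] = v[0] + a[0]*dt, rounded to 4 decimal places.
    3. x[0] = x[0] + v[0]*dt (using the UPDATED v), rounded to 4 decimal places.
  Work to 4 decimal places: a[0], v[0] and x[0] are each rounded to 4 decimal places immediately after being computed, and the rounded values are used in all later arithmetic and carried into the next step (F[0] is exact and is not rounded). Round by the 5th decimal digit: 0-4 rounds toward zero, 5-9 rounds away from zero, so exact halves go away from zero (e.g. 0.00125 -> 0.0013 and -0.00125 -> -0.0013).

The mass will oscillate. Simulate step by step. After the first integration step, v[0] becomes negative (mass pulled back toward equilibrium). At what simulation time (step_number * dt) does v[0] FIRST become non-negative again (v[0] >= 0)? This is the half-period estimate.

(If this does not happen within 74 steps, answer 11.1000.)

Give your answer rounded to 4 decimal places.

Step 0: x=[5.5000] v=[0.0000]
Step 1: x=[5.4250] v=[-0.5000]
Step 2: x=[5.2785] v=[-0.9766]
Step 3: x=[5.0674] v=[-1.4074]
Step 4: x=[4.8016] v=[-1.7722]
Step 5: x=[4.4935] v=[-2.0539]
Step 6: x=[4.1576] v=[-2.2394]
Step 7: x=[3.8096] v=[-2.3199]
Step 8: x=[3.4658] v=[-2.2917]
Step 9: x=[3.1424] v=[-2.1560]
Step 10: x=[2.8545] v=[-1.9193]
Step 11: x=[2.6156] v=[-1.5926]
Step 12: x=[2.4369] v=[-1.1912]
Step 13: x=[2.3268] v=[-0.7340]
Step 14: x=[2.2904] v=[-0.2424]
Step 15: x=[2.3295] v=[0.2606]
First v>=0 after going negative at step 15, time=2.2500

Answer: 2.2500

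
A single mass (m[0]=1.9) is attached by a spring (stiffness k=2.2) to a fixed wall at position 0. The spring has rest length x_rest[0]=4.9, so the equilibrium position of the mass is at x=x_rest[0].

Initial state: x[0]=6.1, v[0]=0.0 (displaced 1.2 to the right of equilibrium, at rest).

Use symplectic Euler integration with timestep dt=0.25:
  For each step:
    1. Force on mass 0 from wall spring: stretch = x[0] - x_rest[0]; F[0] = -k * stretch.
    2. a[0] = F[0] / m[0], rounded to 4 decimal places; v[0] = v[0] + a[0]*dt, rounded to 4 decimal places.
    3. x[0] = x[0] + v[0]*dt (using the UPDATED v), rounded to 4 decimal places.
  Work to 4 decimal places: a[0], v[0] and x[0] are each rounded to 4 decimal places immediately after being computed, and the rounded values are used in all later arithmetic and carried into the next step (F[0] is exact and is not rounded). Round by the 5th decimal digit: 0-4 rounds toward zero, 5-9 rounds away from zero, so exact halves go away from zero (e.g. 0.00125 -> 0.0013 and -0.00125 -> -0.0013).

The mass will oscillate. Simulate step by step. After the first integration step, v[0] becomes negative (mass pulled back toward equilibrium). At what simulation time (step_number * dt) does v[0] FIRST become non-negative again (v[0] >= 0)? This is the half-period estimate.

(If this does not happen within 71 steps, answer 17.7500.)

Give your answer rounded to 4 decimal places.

Answer: 3.0000

Derivation:
Step 0: x=[6.1000] v=[0.0000]
Step 1: x=[6.0132] v=[-0.3474]
Step 2: x=[5.8458] v=[-0.6697]
Step 3: x=[5.6099] v=[-0.9435]
Step 4: x=[5.3227] v=[-1.1490]
Step 5: x=[5.0049] v=[-1.2714]
Step 6: x=[4.6795] v=[-1.3018]
Step 7: x=[4.3700] v=[-1.2380]
Step 8: x=[4.0989] v=[-1.0846]
Step 9: x=[3.8857] v=[-0.8527]
Step 10: x=[3.7459] v=[-0.5591]
Step 11: x=[3.6897] v=[-0.2250]
Step 12: x=[3.7211] v=[0.1254]
First v>=0 after going negative at step 12, time=3.0000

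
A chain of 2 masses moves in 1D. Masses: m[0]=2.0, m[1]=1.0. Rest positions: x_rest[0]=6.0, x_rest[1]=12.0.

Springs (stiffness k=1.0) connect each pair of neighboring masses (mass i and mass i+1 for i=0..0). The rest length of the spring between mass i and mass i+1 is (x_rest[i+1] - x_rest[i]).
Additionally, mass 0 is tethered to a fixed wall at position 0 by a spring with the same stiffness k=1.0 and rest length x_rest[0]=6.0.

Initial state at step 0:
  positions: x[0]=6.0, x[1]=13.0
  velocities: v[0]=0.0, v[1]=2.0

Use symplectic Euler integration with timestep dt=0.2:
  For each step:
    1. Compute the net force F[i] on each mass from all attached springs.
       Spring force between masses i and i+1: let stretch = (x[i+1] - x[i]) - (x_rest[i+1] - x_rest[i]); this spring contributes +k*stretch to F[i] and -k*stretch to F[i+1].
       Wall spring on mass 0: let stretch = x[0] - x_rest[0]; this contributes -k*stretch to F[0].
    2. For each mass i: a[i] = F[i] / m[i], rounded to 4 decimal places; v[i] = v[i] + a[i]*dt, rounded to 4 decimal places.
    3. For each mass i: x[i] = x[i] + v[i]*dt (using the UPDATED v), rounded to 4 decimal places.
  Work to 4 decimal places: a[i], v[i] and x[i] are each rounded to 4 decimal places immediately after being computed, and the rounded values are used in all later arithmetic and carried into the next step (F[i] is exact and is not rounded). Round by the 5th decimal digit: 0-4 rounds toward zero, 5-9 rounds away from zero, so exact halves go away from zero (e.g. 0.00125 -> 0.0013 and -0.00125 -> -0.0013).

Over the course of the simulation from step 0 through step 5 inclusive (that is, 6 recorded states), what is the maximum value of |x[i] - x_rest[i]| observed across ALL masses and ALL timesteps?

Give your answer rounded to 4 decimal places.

Answer: 2.1793

Derivation:
Step 0: x=[6.0000 13.0000] v=[0.0000 2.0000]
Step 1: x=[6.0200 13.3600] v=[0.1000 1.8000]
Step 2: x=[6.0664 13.6664] v=[0.2320 1.5320]
Step 3: x=[6.1435 13.9088] v=[0.3854 1.2120]
Step 4: x=[6.2530 14.0806] v=[0.5476 0.8589]
Step 5: x=[6.3940 14.1793] v=[0.7051 0.4934]
Max displacement = 2.1793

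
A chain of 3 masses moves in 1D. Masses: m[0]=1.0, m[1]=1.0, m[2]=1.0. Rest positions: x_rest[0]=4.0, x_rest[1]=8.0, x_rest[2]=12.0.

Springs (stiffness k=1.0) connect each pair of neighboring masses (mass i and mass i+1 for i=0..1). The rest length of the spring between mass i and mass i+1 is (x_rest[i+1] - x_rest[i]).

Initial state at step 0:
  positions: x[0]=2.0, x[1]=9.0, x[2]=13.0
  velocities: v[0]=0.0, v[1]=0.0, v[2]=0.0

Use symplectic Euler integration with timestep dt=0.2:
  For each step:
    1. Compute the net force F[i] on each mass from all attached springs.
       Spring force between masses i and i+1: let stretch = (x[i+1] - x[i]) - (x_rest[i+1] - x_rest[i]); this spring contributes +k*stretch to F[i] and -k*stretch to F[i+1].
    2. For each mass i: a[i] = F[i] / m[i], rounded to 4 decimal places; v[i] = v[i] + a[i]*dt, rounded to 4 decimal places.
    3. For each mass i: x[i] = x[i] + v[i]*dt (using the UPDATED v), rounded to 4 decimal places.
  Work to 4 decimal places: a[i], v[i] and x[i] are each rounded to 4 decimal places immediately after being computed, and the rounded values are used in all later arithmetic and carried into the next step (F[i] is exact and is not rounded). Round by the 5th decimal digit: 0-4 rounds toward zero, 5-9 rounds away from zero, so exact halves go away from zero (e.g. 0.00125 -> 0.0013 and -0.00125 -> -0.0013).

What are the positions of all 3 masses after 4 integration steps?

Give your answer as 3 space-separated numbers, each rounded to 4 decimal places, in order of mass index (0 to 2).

Answer: 3.0627 8.0041 12.9333

Derivation:
Step 0: x=[2.0000 9.0000 13.0000] v=[0.0000 0.0000 0.0000]
Step 1: x=[2.1200 8.8800 13.0000] v=[0.6000 -0.6000 0.0000]
Step 2: x=[2.3504 8.6544 12.9952] v=[1.1520 -1.1280 -0.0240]
Step 3: x=[2.6730 8.3503 12.9768] v=[1.6128 -1.5206 -0.0922]
Step 4: x=[3.0627 8.0041 12.9333] v=[1.9483 -1.7308 -0.2175]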